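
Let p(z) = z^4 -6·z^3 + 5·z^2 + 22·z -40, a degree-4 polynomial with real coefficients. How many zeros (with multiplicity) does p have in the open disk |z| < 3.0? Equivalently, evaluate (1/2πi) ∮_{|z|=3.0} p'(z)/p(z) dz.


The zeros of p are: -2, 4, (2 + 1i), (2 - 1i).
Their magnitudes are: 2, 4, 2.236, 2.236.
Zeros with |z| < R = 3.0: -2, (2 + 1i), (2 - 1i).
Count = 3.
By the argument principle, (1/2πi) ∮_{|z|=R} p'(z)/p(z) dz equals exactly this count.

Number of zeros inside |z| < 3.0: 3.


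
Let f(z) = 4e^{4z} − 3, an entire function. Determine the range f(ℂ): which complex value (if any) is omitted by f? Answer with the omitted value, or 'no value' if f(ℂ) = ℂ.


Little Picard bounds the complement of f(ℂ) to at most one point.
e^{4z} is never zero on ℂ, so 4·e^{4z} takes every value in ℂ ∖ {0}. Adding -3 shifts the range to ℂ ∖ {-3}. Thus f omits exactly the value -3.

Omitted value: -3.


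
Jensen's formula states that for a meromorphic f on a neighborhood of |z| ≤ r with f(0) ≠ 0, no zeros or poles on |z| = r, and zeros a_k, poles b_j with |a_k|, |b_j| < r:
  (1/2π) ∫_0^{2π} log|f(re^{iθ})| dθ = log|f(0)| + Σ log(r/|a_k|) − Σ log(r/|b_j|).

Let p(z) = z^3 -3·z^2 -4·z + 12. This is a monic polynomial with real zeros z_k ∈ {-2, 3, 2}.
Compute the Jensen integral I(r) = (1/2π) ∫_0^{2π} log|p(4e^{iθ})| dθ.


Zeros: -2, 2, 3; r = 4.
Inside |z| < r: -2, 2, 3. Outside (|z| ≥ r): ∅.
p(0) = 12, so log|p(0)| = log(12) = 2.4849.
Apply Jensen: I(r) = log|p(0)| + Σ_k log(r/|z_k|), summed over zeros inside |z| < r.
  log(r/|z_k|) for z_k = -2: log(4/2) = 0.6931
  log(r/|z_k|) for z_k = 3: log(4/3) = 0.2877
  log(r/|z_k|) for z_k = 2: log(4/2) = 0.6931
Sum over inside zeros: 1.6740.
I(r) = log|p(0)| + (inside sum) = 2.4849 + 1.6740 = 4.1589.
Closed form (all zeros inside, monic): I(r) = n·log(r) = 3·log(4) = 4.1589. ✓

I(r) ≈ 4.1589.


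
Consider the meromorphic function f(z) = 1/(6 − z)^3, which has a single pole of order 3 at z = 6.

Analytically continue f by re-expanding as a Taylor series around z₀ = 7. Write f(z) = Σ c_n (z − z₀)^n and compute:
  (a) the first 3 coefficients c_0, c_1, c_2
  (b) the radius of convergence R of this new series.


Let w = z − z₀, so z = z₀ + w.
Then 6 − z = 6 − (z₀ + w) = (6 − z₀) − w = -1 − w.
f(z) = 1/(-1 − w)^3 = (1/(-1)^3) · (1 − w/(-1))^{−3}.
By the binomial series (1−u)^{−3} = Σ_{n≥0} C(n+2, 2) u^n for |u|<1, with u = w/(-1):
  c_n = C(n+2, 2) / (-1)^(n+3).
  c_0 = 1/(-1)^3 = -1.
  c_1 = 3/(-1)^4 = 3.
  c_2 = 6/(-1)^5 = -6.
The series is valid for |w/d| < 1, i.e. |z − z₀| < |d|.
Radius of convergence: R = |6 − z₀| = |-1| = 1 (distance from z₀ to the singularity z = 6).

c_0 = -1, c_1 = 3, c_2 = -6; R = 1.


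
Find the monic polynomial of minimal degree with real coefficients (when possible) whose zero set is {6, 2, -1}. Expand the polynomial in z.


The polynomial is p(z) = ∏_{α ∈ S} (z − α), where S = {6, 2, -1}.
Expanding the product yields: p(z) = z^3 -7·z^2 + 4·z + 12.
The resulting polynomial has degree 3 and real coefficients as required.

p(z) = z^3 -7·z^2 + 4·z + 12.


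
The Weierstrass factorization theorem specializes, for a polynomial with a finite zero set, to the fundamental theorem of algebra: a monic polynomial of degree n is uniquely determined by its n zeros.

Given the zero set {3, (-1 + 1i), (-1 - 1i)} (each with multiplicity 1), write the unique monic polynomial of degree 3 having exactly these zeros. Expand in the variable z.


The polynomial is p(z) = ∏_{α ∈ S} (z − α), where S = {3, (-1 + 1i), (-1 - 1i)}.
Expanding the product yields: p(z) = z^3 -z^2 -4·z -6.
Note conjugate pairs combine to real quadratics: (z − (-1+1i))(z − (-1−1i)) = z² + 2z + 2.
The resulting polynomial has degree 3 and real coefficients as required.

p(z) = z^3 -z^2 -4·z -6.


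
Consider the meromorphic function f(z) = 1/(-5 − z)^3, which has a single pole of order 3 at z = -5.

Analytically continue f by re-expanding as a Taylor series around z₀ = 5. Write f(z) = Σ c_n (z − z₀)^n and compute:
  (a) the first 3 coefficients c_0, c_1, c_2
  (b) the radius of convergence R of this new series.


Let w = z − z₀, so z = z₀ + w.
Then -5 − z = -5 − (z₀ + w) = (-5 − z₀) − w = -10 − w.
f(z) = 1/(-10 − w)^3 = (1/(-10)^3) · (1 − w/(-10))^{−3}.
By the binomial series (1−u)^{−3} = Σ_{n≥0} C(n+2, 2) u^n for |u|<1, with u = w/(-10):
  c_n = C(n+2, 2) / (-10)^(n+3).
  c_0 = 1/(-10)^3 = -1/1000.
  c_1 = 3/(-10)^4 = 3/10000.
  c_2 = 6/(-10)^5 = -3/50000.
The series is valid for |w/d| < 1, i.e. |z − z₀| < |d|.
Radius of convergence: R = |-5 − z₀| = |-10| = 10 (distance from z₀ to the singularity z = -5).

c_0 = -1/1000, c_1 = 3/10000, c_2 = -3/50000; R = 10.


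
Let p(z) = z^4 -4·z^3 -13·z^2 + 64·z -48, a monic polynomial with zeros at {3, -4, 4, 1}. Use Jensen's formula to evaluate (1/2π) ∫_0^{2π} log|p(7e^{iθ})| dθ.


Zeros: -4, 1, 3, 4; r = 7.
Inside |z| < r: -4, 1, 3, 4. Outside (|z| ≥ r): ∅.
p(0) = -48, so log|p(0)| = log(48) = 3.8712.
Apply Jensen: I(r) = log|p(0)| + Σ_k log(r/|z_k|), summed over zeros inside |z| < r.
  log(r/|z_k|) for z_k = 3: log(7/3) = 0.8473
  log(r/|z_k|) for z_k = -4: log(7/4) = 0.5596
  log(r/|z_k|) for z_k = 4: log(7/4) = 0.5596
  log(r/|z_k|) for z_k = 1: log(7/1) = 1.9459
Sum over inside zeros: 3.9124.
I(r) = log|p(0)| + (inside sum) = 3.8712 + 3.9124 = 7.7836.
Closed form (all zeros inside, monic): I(r) = n·log(r) = 4·log(7) = 7.7836. ✓

I(r) ≈ 7.7836.


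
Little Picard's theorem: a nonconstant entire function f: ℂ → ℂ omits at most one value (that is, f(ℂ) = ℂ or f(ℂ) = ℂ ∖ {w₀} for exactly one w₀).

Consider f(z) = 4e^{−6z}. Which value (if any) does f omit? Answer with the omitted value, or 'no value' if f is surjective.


Little Picard bounds the complement of f(ℂ) to at most one point.
e^{−6z} is never zero on ℂ, so 4·e^{−6z} takes every value in ℂ ∖ {0}. Adding 0 shifts the range to ℂ ∖ {0}. Thus f omits exactly the value 0.

Omitted value: 0.


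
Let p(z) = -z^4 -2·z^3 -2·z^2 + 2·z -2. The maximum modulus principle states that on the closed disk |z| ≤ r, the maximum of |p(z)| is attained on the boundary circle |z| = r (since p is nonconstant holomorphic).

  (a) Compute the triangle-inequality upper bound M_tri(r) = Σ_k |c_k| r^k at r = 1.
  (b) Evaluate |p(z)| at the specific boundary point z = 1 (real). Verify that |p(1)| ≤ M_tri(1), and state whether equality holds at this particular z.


Coefficients: c_0 = -2, c_1 = 2, c_2 = -2, c_3 = -2, c_4 = -1. Radius r = 1.
Part (a). Triangle bound: M_tri(r) = Σ_k |c_k| r^k
  = |-2|·1^0 + |2|·1^1 + |-2|·1^2 + |-2|·1^3 + |-1|·1^4
  = 2 + 2 + 2 + 2 + 1 = 9.
This bounds M(r) := max_{|z|=r} |p(z)| from above; equality holds iff all terms c_k z^k can be made to align in phase at a single z on |z|=r.
Part (b). At z = 1 (real, on the circle |z| = r):
  p(1) = (-2)·1^0 + (2)·1^1 + (-2)·1^2 + (-2)·1^3 + (-1)·1^4 = -5.
  |p(1)| = 5.
Check: |p(1)| = 5 ≤ 9 = M_tri(1). ✓ Equality does not hold at z = 1 (the coefficients have mixed signs, so the terms do not all align in phase there).

M_tri(1) = 9; |p(1)| = 5; equality at z=1: no.


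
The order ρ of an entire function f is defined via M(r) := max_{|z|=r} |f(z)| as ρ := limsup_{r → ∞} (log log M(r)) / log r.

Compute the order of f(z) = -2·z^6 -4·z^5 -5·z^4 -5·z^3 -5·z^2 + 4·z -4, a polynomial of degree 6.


|f(z)| ≤ Σ|c_k|·r^k = O(r^6) as r → ∞. Polynomial growth is O(e^{r^ε}) for every ε > 0 (since r^6/e^{r^ε} → 0), so ρ ≤ ε for all ε > 0, i.e. ρ = 0. Every nonconstant polynomial has order 0.
Therefore ρ = 0.

Order ρ = 0.


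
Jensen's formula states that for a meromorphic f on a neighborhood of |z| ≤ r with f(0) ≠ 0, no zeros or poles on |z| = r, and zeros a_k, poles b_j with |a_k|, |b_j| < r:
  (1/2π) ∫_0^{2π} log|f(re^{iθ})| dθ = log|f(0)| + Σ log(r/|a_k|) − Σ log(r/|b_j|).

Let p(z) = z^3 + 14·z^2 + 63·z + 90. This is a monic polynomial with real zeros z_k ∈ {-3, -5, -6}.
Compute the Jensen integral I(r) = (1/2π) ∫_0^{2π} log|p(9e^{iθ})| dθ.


Zeros: -6, -5, -3; r = 9.
Inside |z| < r: -6, -5, -3. Outside (|z| ≥ r): ∅.
p(0) = 90, so log|p(0)| = log(90) = 4.4998.
Apply Jensen: I(r) = log|p(0)| + Σ_k log(r/|z_k|), summed over zeros inside |z| < r.
  log(r/|z_k|) for z_k = -3: log(9/3) = 1.0986
  log(r/|z_k|) for z_k = -5: log(9/5) = 0.5878
  log(r/|z_k|) for z_k = -6: log(9/6) = 0.4055
Sum over inside zeros: 2.0919.
I(r) = log|p(0)| + (inside sum) = 4.4998 + 2.0919 = 6.5917.
Closed form (all zeros inside, monic): I(r) = n·log(r) = 3·log(9) = 6.5917. ✓

I(r) ≈ 6.5917.


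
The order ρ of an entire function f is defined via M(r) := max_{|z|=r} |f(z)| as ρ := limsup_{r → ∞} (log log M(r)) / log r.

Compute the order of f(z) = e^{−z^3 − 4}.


|e^{−z^3 − 4}| = e^{Re(-1·z^3) + -4} ≤ e^{1|z|^3 + -4} = e^{1r^3 + -4} on |z| = r, so ρ ≤ 3. Choosing z on |z|=r so that -1·z^3 is real positive (always possible by picking arg z appropriately) gives |f(z)| = e^{1r^3 + -4}, matching the bound. The additive constant -4 does not affect log log M(r) ~ 3·log r. Hence ρ = 3.
Therefore ρ = 3.

Order ρ = 3.


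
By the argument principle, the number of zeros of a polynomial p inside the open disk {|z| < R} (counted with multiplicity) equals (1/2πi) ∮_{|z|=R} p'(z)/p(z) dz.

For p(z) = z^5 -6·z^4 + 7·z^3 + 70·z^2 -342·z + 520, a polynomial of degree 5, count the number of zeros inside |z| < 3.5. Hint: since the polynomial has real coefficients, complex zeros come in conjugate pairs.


The zeros of p are: -4, (2 + 3i), (2 - 3i), (3 + 1i), (3 - 1i).
Their magnitudes are: 4, 3.606, 3.606, 3.162, 3.162.
Zeros with |z| < R = 3.5: (3 + 1i), (3 - 1i).
Count = 2.
By the argument principle, (1/2πi) ∮_{|z|=R} p'(z)/p(z) dz equals exactly this count.

Number of zeros inside |z| < 3.5: 2.


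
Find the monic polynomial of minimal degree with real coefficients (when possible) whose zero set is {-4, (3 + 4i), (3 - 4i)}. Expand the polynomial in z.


The polynomial is p(z) = ∏_{α ∈ S} (z − α), where S = {-4, (3 + 4i), (3 - 4i)}.
Expanding the product yields: p(z) = z^3 -2·z^2 + z + 100.
Note conjugate pairs combine to real quadratics: (z − (3+4i))(z − (3−4i)) = z² − 6z + 25.
The resulting polynomial has degree 3 and real coefficients as required.

p(z) = z^3 -2·z^2 + z + 100.


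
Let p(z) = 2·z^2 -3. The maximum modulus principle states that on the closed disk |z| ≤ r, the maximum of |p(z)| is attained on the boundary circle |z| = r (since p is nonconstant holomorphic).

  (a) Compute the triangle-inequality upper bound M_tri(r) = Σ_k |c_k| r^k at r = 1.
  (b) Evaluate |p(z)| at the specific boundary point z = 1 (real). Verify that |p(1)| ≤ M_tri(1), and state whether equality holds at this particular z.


Coefficients: c_0 = -3, c_1 = 0, c_2 = 2. Radius r = 1.
Part (a). Triangle bound: M_tri(r) = Σ_k |c_k| r^k
  = |-3|·1^0 + |0|·1^1 + |2|·1^2
  = 3 + 0 + 2 = 5.
This bounds M(r) := max_{|z|=r} |p(z)| from above; equality holds iff all terms c_k z^k can be made to align in phase at a single z on |z|=r.
Part (b). At z = 1 (real, on the circle |z| = r):
  p(1) = (-3)·1^0 + (0)·1^1 + (2)·1^2 = -1.
  |p(1)| = 1.
Check: |p(1)| = 1 ≤ 5 = M_tri(1). ✓ Equality does not hold at z = 1 (the coefficients have mixed signs, so the terms do not all align in phase there).

M_tri(1) = 5; |p(1)| = 1; equality at z=1: no.


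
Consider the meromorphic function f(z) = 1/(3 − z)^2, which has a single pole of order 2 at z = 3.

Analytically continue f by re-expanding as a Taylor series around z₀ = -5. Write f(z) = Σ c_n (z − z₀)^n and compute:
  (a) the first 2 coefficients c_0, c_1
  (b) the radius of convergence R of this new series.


Let w = z − z₀, so z = z₀ + w.
Then 3 − z = 3 − (z₀ + w) = (3 − z₀) − w = 8 − w.
f(z) = 1/(8 − w)^2 = (1/(8)^2) · (1 − w/(8))^{−2}.
By the binomial series (1−u)^{−2} = Σ_{n≥0} C(n+1, 1) u^n for |u|<1, with u = w/(8):
  c_n = C(n+1, 1) / (8)^(n+2).
  c_0 = 1/(8)^2 = 1/64.
  c_1 = 2/(8)^3 = 1/256.
The series is valid for |w/d| < 1, i.e. |z − z₀| < |d|.
Radius of convergence: R = |3 − z₀| = |8| = 8 (distance from z₀ to the singularity z = 3).

c_0 = 1/64, c_1 = 1/256; R = 8.


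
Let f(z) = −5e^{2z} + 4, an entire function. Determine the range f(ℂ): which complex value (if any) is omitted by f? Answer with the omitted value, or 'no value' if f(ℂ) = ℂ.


Little Picard bounds the complement of f(ℂ) to at most one point.
e^{2z} is never zero on ℂ, so -5·e^{2z} takes every value in ℂ ∖ {0}. Adding 4 shifts the range to ℂ ∖ {4}. Thus f omits exactly the value 4.

Omitted value: 4.


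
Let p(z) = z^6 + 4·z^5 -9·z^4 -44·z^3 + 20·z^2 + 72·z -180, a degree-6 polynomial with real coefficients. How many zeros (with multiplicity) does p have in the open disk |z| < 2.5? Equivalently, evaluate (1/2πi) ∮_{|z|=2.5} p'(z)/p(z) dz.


The zeros of p are: (1 + 1i), (1 - 1i), (-3 + 1i), (-3 - 1i), 3, -3.
Their magnitudes are: 1.414, 1.414, 3.162, 3.162, 3, 3.
Zeros with |z| < R = 2.5: (1 + 1i), (1 - 1i).
Count = 2.
By the argument principle, (1/2πi) ∮_{|z|=R} p'(z)/p(z) dz equals exactly this count.

Number of zeros inside |z| < 2.5: 2.


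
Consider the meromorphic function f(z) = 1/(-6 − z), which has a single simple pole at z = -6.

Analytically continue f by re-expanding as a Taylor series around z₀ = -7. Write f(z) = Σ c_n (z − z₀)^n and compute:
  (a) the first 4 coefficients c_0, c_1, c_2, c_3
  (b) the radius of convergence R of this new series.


Let w = z − z₀, so z = z₀ + w.
Then -6 − z = -6 − (z₀ + w) = (-6 − z₀) − w = 1 − w.
f(z) = 1/(1 − w) = (1/(1)) · 1/(1 − w/(1)) = Σ_{n≥0} w^n / (1)^(n+1).
So c_n = 1/(1)^(n+1):
  c_0 = 1/(1)^1 = 1.
  c_1 = 1/(1)^2 = 1.
  c_2 = 1/(1)^3 = 1.
  c_3 = 1/(1)^4 = 1.
The series is valid for |w/d| < 1, i.e. |z − z₀| < |d|.
Radius of convergence: R = |-6 − z₀| = |1| = 1 (distance from z₀ to the singularity z = -6).

c_0 = 1, c_1 = 1, c_2 = 1, c_3 = 1; R = 1.


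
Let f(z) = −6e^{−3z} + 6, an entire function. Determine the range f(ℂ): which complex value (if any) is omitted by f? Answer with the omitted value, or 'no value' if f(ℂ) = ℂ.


Little Picard bounds the complement of f(ℂ) to at most one point.
e^{−3z} is never zero on ℂ, so -6·e^{−3z} takes every value in ℂ ∖ {0}. Adding 6 shifts the range to ℂ ∖ {6}. Thus f omits exactly the value 6.

Omitted value: 6.


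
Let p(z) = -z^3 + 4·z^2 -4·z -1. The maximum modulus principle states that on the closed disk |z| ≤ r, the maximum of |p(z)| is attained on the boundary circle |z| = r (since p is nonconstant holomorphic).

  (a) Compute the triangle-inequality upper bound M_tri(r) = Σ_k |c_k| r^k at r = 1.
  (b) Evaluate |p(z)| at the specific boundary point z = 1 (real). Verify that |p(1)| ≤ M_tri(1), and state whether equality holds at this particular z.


Coefficients: c_0 = -1, c_1 = -4, c_2 = 4, c_3 = -1. Radius r = 1.
Part (a). Triangle bound: M_tri(r) = Σ_k |c_k| r^k
  = |-1|·1^0 + |-4|·1^1 + |4|·1^2 + |-1|·1^3
  = 1 + 4 + 4 + 1 = 10.
This bounds M(r) := max_{|z|=r} |p(z)| from above; equality holds iff all terms c_k z^k can be made to align in phase at a single z on |z|=r.
Part (b). At z = 1 (real, on the circle |z| = r):
  p(1) = (-1)·1^0 + (-4)·1^1 + (4)·1^2 + (-1)·1^3 = -2.
  |p(1)| = 2.
Check: |p(1)| = 2 ≤ 10 = M_tri(1). ✓ Equality does not hold at z = 1 (the coefficients have mixed signs, so the terms do not all align in phase there).

M_tri(1) = 10; |p(1)| = 2; equality at z=1: no.


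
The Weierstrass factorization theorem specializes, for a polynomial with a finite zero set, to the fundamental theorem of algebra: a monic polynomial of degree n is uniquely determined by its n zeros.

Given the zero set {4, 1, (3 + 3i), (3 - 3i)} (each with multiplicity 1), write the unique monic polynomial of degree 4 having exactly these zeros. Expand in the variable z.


The polynomial is p(z) = ∏_{α ∈ S} (z − α), where S = {4, 1, (3 + 3i), (3 - 3i)}.
Expanding the product yields: p(z) = z^4 -11·z^3 + 52·z^2 -114·z + 72.
Note conjugate pairs combine to real quadratics: (z − (3+3i))(z − (3−3i)) = z² − 6z + 18.
The resulting polynomial has degree 4 and real coefficients as required.

p(z) = z^4 -11·z^3 + 52·z^2 -114·z + 72.


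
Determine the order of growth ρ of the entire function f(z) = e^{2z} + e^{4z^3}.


Each summand is entire of order 1 and 3 respectively (as in the single-exponential case). The order of a sum is at most the max of the orders, so ρ ≤ 3. For the lower bound: on |z|=r choose arg z so that 4z^3 is real positive; then |e^{4z^3}| = e^{4r^3} while |e^{2z}| ≤ e^{2r^1} = o(e^{4r^3}). So |f| ≥ e^{4r^3}(1 − o(1)) and ρ ≥ 3. Hence ρ = max(1, 3) = 3.
Therefore ρ = 3.

Order ρ = 3.


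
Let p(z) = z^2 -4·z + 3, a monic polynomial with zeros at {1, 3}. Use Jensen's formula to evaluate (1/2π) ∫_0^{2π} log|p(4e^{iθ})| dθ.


Zeros: 1, 3; r = 4.
Inside |z| < r: 1, 3. Outside (|z| ≥ r): ∅.
p(0) = 3, so log|p(0)| = log(3) = 1.0986.
Apply Jensen: I(r) = log|p(0)| + Σ_k log(r/|z_k|), summed over zeros inside |z| < r.
  log(r/|z_k|) for z_k = 1: log(4/1) = 1.3863
  log(r/|z_k|) for z_k = 3: log(4/3) = 0.2877
Sum over inside zeros: 1.6740.
I(r) = log|p(0)| + (inside sum) = 1.0986 + 1.6740 = 2.7726.
Closed form (all zeros inside, monic): I(r) = n·log(r) = 2·log(4) = 2.7726. ✓

I(r) ≈ 2.7726.


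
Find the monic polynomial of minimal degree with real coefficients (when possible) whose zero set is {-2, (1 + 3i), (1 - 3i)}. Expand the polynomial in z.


The polynomial is p(z) = ∏_{α ∈ S} (z − α), where S = {-2, (1 + 3i), (1 - 3i)}.
Expanding the product yields: p(z) = z^3 + 6·z + 20.
Note conjugate pairs combine to real quadratics: (z − (1+3i))(z − (1−3i)) = z² − 2z + 10.
The resulting polynomial has degree 3 and real coefficients as required.

p(z) = z^3 + 6·z + 20.


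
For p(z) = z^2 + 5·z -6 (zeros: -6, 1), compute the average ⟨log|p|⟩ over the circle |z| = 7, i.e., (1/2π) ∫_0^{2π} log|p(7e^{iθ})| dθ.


Zeros: -6, 1; r = 7.
Inside |z| < r: -6, 1. Outside (|z| ≥ r): ∅.
p(0) = -6, so log|p(0)| = log(6) = 1.7918.
Apply Jensen: I(r) = log|p(0)| + Σ_k log(r/|z_k|), summed over zeros inside |z| < r.
  log(r/|z_k|) for z_k = -6: log(7/6) = 0.1542
  log(r/|z_k|) for z_k = 1: log(7/1) = 1.9459
Sum over inside zeros: 2.1001.
I(r) = log|p(0)| + (inside sum) = 1.7918 + 2.1001 = 3.8918.
Closed form (all zeros inside, monic): I(r) = n·log(r) = 2·log(7) = 3.8918. ✓

I(r) ≈ 3.8918.


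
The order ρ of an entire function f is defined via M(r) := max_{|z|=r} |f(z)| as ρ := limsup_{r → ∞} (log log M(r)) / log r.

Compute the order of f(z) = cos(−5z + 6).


cos(w) is a linear combination of e^{iw} and e^{−iw} (or e^w, e^{−w} in the hyperbolic case), so |cos(w)| ≤ e^{|w|}. With w = −5z + 6, |w| ≤ 5|z| + 6 = 5r + 6 on |z| = r, giving M(r) ≤ e^{5r + 6}, so ρ ≤ 1. On a suitable ray (z = it for sin/cos; z = t for sinh/cosh, t real → ∞), |cos(−5z + 6)| grows like e^{5|t|}/2, so ρ ≥ 1. Hence ρ = 1.
Therefore ρ = 1.

Order ρ = 1.


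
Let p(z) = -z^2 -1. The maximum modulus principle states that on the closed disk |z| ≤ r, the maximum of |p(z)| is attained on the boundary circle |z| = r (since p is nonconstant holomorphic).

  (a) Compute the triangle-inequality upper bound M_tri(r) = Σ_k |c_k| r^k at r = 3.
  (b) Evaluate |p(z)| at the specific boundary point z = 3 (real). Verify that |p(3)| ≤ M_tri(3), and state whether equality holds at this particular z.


Coefficients: c_0 = -1, c_1 = 0, c_2 = -1. Radius r = 3.
Part (a). Triangle bound: M_tri(r) = Σ_k |c_k| r^k
  = |-1|·3^0 + |0|·3^1 + |-1|·3^2
  = 1 + 0 + 9 = 10.
This bounds M(r) := max_{|z|=r} |p(z)| from above; equality holds iff all terms c_k z^k can be made to align in phase at a single z on |z|=r.
Part (b). At z = 3 (real, on the circle |z| = r):
  p(3) = (-1)·3^0 + (0)·3^1 + (-1)·3^2 = -10.
  |p(3)| = 10.
Since all nonzero coefficients share the same sign, |p(3)| = 10 = M_tri(3); the triangle bound is attained at z = 3, so in fact M(r) = 10.

M_tri(3) = 10; |p(3)| = 10; equality at z=3: yes.


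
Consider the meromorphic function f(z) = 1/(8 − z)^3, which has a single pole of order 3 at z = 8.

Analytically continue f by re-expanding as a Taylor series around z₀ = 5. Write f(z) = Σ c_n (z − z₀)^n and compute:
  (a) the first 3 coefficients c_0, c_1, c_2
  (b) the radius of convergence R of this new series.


Let w = z − z₀, so z = z₀ + w.
Then 8 − z = 8 − (z₀ + w) = (8 − z₀) − w = 3 − w.
f(z) = 1/(3 − w)^3 = (1/(3)^3) · (1 − w/(3))^{−3}.
By the binomial series (1−u)^{−3} = Σ_{n≥0} C(n+2, 2) u^n for |u|<1, with u = w/(3):
  c_n = C(n+2, 2) / (3)^(n+3).
  c_0 = 1/(3)^3 = 1/27.
  c_1 = 3/(3)^4 = 1/27.
  c_2 = 6/(3)^5 = 2/81.
The series is valid for |w/d| < 1, i.e. |z − z₀| < |d|.
Radius of convergence: R = |8 − z₀| = |3| = 3 (distance from z₀ to the singularity z = 8).

c_0 = 1/27, c_1 = 1/27, c_2 = 2/81; R = 3.


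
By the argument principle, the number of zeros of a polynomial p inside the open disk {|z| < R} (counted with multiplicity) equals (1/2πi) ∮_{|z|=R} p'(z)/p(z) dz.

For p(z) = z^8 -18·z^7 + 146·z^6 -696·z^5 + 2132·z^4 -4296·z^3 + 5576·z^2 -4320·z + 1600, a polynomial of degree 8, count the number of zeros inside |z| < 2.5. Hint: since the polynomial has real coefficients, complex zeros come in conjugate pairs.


The zeros of p are: (1 + 1i), (1 - 1i), (3 + 1i), (3 - 1i), (2 + 2i), (2 - 2i), (3 + 1i), (3 - 1i).
Their magnitudes are: 1.414, 1.414, 3.162, 3.162, 2.828, 2.828, 3.162, 3.162.
Zeros with |z| < R = 2.5: (1 + 1i), (1 - 1i).
Count = 2.
By the argument principle, (1/2πi) ∮_{|z|=R} p'(z)/p(z) dz equals exactly this count.

Number of zeros inside |z| < 2.5: 2.


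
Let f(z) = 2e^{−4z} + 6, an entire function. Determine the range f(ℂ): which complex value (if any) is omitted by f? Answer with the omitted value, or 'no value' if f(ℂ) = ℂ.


Little Picard bounds the complement of f(ℂ) to at most one point.
e^{−4z} is never zero on ℂ, so 2·e^{−4z} takes every value in ℂ ∖ {0}. Adding 6 shifts the range to ℂ ∖ {6}. Thus f omits exactly the value 6.

Omitted value: 6.


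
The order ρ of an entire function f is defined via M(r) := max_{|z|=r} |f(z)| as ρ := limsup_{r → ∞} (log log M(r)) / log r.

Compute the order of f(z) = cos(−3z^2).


Write cos(w) = (e^{iw} ± e^{−iw})/(2 or 2i), so |cos(w)| ≤ e^{|w|}. With w = −3z^2, |w| ≤ 3r^2 + 0 on |z|=r, giving M(r) ≤ e^{3r^2 + 0} and ρ ≤ 2. For the lower bound, choose z on |z|=r with -3z^2 purely imaginary of modulus 3r^2; then |cos(−3z^2)| grows like e^{3r^2}/2, so ρ ≥ 2. Hence ρ = 2.
Therefore ρ = 2.

Order ρ = 2.


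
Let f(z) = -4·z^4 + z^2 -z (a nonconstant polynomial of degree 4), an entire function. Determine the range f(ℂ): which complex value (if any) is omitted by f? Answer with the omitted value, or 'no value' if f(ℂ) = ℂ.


Little Picard bounds the complement of f(ℂ) to at most one point.
For every w ∈ ℂ, the equation p(z) − w = 0 is a nonconstant polynomial in z and hence has at least one root by the fundamental theorem of algebra. So p is surjective onto ℂ, omitting no value.

Omitted value: no value.


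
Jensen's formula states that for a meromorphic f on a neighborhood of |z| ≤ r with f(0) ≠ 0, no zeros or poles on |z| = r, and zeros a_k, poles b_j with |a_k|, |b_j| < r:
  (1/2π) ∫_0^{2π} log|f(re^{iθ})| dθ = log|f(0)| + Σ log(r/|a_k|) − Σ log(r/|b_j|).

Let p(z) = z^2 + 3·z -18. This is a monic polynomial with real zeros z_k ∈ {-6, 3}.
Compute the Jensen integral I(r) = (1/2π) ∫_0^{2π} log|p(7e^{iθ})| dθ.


Zeros: -6, 3; r = 7.
Inside |z| < r: -6, 3. Outside (|z| ≥ r): ∅.
p(0) = -18, so log|p(0)| = log(18) = 2.8904.
Apply Jensen: I(r) = log|p(0)| + Σ_k log(r/|z_k|), summed over zeros inside |z| < r.
  log(r/|z_k|) for z_k = -6: log(7/6) = 0.1542
  log(r/|z_k|) for z_k = 3: log(7/3) = 0.8473
Sum over inside zeros: 1.0014.
I(r) = log|p(0)| + (inside sum) = 2.8904 + 1.0014 = 3.8918.
Closed form (all zeros inside, monic): I(r) = n·log(r) = 2·log(7) = 3.8918. ✓

I(r) ≈ 3.8918.


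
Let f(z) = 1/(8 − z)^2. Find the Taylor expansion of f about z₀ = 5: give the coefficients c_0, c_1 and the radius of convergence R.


Let w = z − z₀, so z = z₀ + w.
Then 8 − z = 8 − (z₀ + w) = (8 − z₀) − w = 3 − w.
f(z) = 1/(3 − w)^2 = (1/(3)^2) · (1 − w/(3))^{−2}.
By the binomial series (1−u)^{−2} = Σ_{n≥0} C(n+1, 1) u^n for |u|<1, with u = w/(3):
  c_n = C(n+1, 1) / (3)^(n+2).
  c_0 = 1/(3)^2 = 1/9.
  c_1 = 2/(3)^3 = 2/27.
The series is valid for |w/d| < 1, i.e. |z − z₀| < |d|.
Radius of convergence: R = |8 − z₀| = |3| = 3 (distance from z₀ to the singularity z = 8).

c_0 = 1/9, c_1 = 2/27; R = 3.


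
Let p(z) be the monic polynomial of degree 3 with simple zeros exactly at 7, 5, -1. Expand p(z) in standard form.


The polynomial is p(z) = ∏_{α ∈ S} (z − α), where S = {7, 5, -1}.
Expanding the product yields: p(z) = z^3 -11·z^2 + 23·z + 35.
The resulting polynomial has degree 3 and real coefficients as required.

p(z) = z^3 -11·z^2 + 23·z + 35.


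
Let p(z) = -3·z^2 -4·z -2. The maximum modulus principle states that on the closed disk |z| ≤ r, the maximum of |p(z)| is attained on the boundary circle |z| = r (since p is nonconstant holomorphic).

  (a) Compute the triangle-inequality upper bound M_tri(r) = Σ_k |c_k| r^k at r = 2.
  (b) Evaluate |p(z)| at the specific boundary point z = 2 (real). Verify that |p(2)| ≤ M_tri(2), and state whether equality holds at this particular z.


Coefficients: c_0 = -2, c_1 = -4, c_2 = -3. Radius r = 2.
Part (a). Triangle bound: M_tri(r) = Σ_k |c_k| r^k
  = |-2|·2^0 + |-4|·2^1 + |-3|·2^2
  = 2 + 8 + 12 = 22.
This bounds M(r) := max_{|z|=r} |p(z)| from above; equality holds iff all terms c_k z^k can be made to align in phase at a single z on |z|=r.
Part (b). At z = 2 (real, on the circle |z| = r):
  p(2) = (-2)·2^0 + (-4)·2^1 + (-3)·2^2 = -22.
  |p(2)| = 22.
Since all nonzero coefficients share the same sign, |p(2)| = 22 = M_tri(2); the triangle bound is attained at z = 2, so in fact M(r) = 22.

M_tri(2) = 22; |p(2)| = 22; equality at z=2: yes.


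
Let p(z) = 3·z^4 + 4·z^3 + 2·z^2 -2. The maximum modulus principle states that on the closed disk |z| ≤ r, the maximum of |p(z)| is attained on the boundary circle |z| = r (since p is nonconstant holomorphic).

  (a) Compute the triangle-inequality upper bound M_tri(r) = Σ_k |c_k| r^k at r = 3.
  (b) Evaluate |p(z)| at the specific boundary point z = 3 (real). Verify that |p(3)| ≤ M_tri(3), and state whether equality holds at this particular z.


Coefficients: c_0 = -2, c_1 = 0, c_2 = 2, c_3 = 4, c_4 = 3. Radius r = 3.
Part (a). Triangle bound: M_tri(r) = Σ_k |c_k| r^k
  = |-2|·3^0 + |0|·3^1 + |2|·3^2 + |4|·3^3 + |3|·3^4
  = 2 + 0 + 18 + 108 + 243 = 371.
This bounds M(r) := max_{|z|=r} |p(z)| from above; equality holds iff all terms c_k z^k can be made to align in phase at a single z on |z|=r.
Part (b). At z = 3 (real, on the circle |z| = r):
  p(3) = (-2)·3^0 + (0)·3^1 + (2)·3^2 + (4)·3^3 + (3)·3^4 = 367.
  |p(3)| = 367.
Check: |p(3)| = 367 ≤ 371 = M_tri(3). ✓ Equality does not hold at z = 3 (the coefficients have mixed signs, so the terms do not all align in phase there).

M_tri(3) = 371; |p(3)| = 367; equality at z=3: no.


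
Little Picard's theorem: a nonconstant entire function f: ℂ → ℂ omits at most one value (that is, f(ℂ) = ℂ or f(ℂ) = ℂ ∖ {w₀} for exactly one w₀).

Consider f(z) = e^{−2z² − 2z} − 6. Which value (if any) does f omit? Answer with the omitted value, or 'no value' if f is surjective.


Little Picard bounds the complement of f(ℂ) to at most one point.
The exponent g(z) = −2z² − 2z is a nonconstant polynomial, hence surjective onto ℂ. So e^{g(z)} takes every value in {e^w : w ∈ ℂ} = ℂ ∖ {0}. Adding -6 shifts the range to ℂ ∖ {-6}. f omits exactly -6.

Omitted value: -6.


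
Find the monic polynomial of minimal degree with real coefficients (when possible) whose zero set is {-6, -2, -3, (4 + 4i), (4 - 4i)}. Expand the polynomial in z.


The polynomial is p(z) = ∏_{α ∈ S} (z − α), where S = {-6, -2, -3, (4 + 4i), (4 - 4i)}.
Expanding the product yields: p(z) = z^5 + 3·z^4 -20·z^3 + 100·z^2 + 864·z + 1152.
Note conjugate pairs combine to real quadratics: (z − (4+4i))(z − (4−4i)) = z² − 8z + 32.
The resulting polynomial has degree 5 and real coefficients as required.

p(z) = z^5 + 3·z^4 -20·z^3 + 100·z^2 + 864·z + 1152.


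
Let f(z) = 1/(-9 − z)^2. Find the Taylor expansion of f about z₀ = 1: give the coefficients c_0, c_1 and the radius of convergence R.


Let w = z − z₀, so z = z₀ + w.
Then -9 − z = -9 − (z₀ + w) = (-9 − z₀) − w = -10 − w.
f(z) = 1/(-10 − w)^2 = (1/(-10)^2) · (1 − w/(-10))^{−2}.
By the binomial series (1−u)^{−2} = Σ_{n≥0} C(n+1, 1) u^n for |u|<1, with u = w/(-10):
  c_n = C(n+1, 1) / (-10)^(n+2).
  c_0 = 1/(-10)^2 = 1/100.
  c_1 = 2/(-10)^3 = -1/500.
The series is valid for |w/d| < 1, i.e. |z − z₀| < |d|.
Radius of convergence: R = |-9 − z₀| = |-10| = 10 (distance from z₀ to the singularity z = -9).

c_0 = 1/100, c_1 = -1/500; R = 10.


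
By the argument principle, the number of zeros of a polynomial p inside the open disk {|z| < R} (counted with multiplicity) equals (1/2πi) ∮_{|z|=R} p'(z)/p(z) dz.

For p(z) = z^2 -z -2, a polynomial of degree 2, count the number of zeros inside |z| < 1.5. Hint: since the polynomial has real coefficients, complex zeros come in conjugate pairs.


The zeros of p are: -1, 2.
Their magnitudes are: 1, 2.
Zeros with |z| < R = 1.5: -1.
Count = 1.
By the argument principle, (1/2πi) ∮_{|z|=R} p'(z)/p(z) dz equals exactly this count.

Number of zeros inside |z| < 1.5: 1.


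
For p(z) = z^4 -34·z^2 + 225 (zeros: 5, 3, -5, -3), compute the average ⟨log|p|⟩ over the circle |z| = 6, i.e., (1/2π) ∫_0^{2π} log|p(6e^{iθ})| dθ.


Zeros: -5, -3, 3, 5; r = 6.
Inside |z| < r: -5, -3, 3, 5. Outside (|z| ≥ r): ∅.
p(0) = 225, so log|p(0)| = log(225) = 5.4161.
Apply Jensen: I(r) = log|p(0)| + Σ_k log(r/|z_k|), summed over zeros inside |z| < r.
  log(r/|z_k|) for z_k = 5: log(6/5) = 0.1823
  log(r/|z_k|) for z_k = 3: log(6/3) = 0.6931
  log(r/|z_k|) for z_k = -5: log(6/5) = 0.1823
  log(r/|z_k|) for z_k = -3: log(6/3) = 0.6931
Sum over inside zeros: 1.7509.
I(r) = log|p(0)| + (inside sum) = 5.4161 + 1.7509 = 7.1670.
Closed form (all zeros inside, monic): I(r) = n·log(r) = 4·log(6) = 7.1670. ✓

I(r) ≈ 7.1670.


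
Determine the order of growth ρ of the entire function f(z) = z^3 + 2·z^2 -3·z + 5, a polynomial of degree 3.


|f(z)| ≤ Σ|c_k|·r^k = O(r^3) as r → ∞. Polynomial growth is O(e^{r^ε}) for every ε > 0 (since r^3/e^{r^ε} → 0), so ρ ≤ ε for all ε > 0, i.e. ρ = 0. Every nonconstant polynomial has order 0.
Therefore ρ = 0.

Order ρ = 0.


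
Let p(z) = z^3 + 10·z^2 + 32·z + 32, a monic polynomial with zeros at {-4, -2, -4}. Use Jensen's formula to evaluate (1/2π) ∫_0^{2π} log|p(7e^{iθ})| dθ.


Zeros: -4, -4, -2; r = 7.
Inside |z| < r: -4, -4, -2. Outside (|z| ≥ r): ∅.
p(0) = 32, so log|p(0)| = log(32) = 3.4657.
Apply Jensen: I(r) = log|p(0)| + Σ_k log(r/|z_k|), summed over zeros inside |z| < r.
  log(r/|z_k|) for z_k = -4: log(7/4) = 0.5596
  log(r/|z_k|) for z_k = -2: log(7/2) = 1.2528
  log(r/|z_k|) for z_k = -4: log(7/4) = 0.5596
Sum over inside zeros: 2.3720.
I(r) = log|p(0)| + (inside sum) = 3.4657 + 2.3720 = 5.8377.
Closed form (all zeros inside, monic): I(r) = n·log(r) = 3·log(7) = 5.8377. ✓

I(r) ≈ 5.8377.


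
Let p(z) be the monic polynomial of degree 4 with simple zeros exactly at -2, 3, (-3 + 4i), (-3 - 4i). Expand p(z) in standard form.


The polynomial is p(z) = ∏_{α ∈ S} (z − α), where S = {-2, 3, (-3 + 4i), (-3 - 4i)}.
Expanding the product yields: p(z) = z^4 + 5·z^3 + 13·z^2 -61·z -150.
Note conjugate pairs combine to real quadratics: (z − (-3+4i))(z − (-3−4i)) = z² + 6z + 25.
The resulting polynomial has degree 4 and real coefficients as required.

p(z) = z^4 + 5·z^3 + 13·z^2 -61·z -150.


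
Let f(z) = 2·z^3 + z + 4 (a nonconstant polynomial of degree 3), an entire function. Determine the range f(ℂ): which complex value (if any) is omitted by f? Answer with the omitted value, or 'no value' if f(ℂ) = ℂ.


Little Picard bounds the complement of f(ℂ) to at most one point.
For every w ∈ ℂ, the equation p(z) − w = 0 is a nonconstant polynomial in z and hence has at least one root by the fundamental theorem of algebra. So p is surjective onto ℂ, omitting no value.

Omitted value: no value.


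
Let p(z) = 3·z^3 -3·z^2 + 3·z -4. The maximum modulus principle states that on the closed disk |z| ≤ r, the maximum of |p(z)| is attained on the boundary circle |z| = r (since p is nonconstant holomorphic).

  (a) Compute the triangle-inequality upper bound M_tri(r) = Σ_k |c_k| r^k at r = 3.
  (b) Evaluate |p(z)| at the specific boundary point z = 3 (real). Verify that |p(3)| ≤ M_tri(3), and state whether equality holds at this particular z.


Coefficients: c_0 = -4, c_1 = 3, c_2 = -3, c_3 = 3. Radius r = 3.
Part (a). Triangle bound: M_tri(r) = Σ_k |c_k| r^k
  = |-4|·3^0 + |3|·3^1 + |-3|·3^2 + |3|·3^3
  = 4 + 9 + 27 + 81 = 121.
This bounds M(r) := max_{|z|=r} |p(z)| from above; equality holds iff all terms c_k z^k can be made to align in phase at a single z on |z|=r.
Part (b). At z = 3 (real, on the circle |z| = r):
  p(3) = (-4)·3^0 + (3)·3^1 + (-3)·3^2 + (3)·3^3 = 59.
  |p(3)| = 59.
Check: |p(3)| = 59 ≤ 121 = M_tri(3). ✓ Equality does not hold at z = 3 (the coefficients have mixed signs, so the terms do not all align in phase there).

M_tri(3) = 121; |p(3)| = 59; equality at z=3: no.


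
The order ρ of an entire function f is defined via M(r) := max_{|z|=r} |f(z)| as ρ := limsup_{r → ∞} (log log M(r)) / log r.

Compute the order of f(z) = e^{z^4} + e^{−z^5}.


Each summand is entire of order 4 and 5 respectively (as in the single-exponential case). The order of a sum is at most the max of the orders, so ρ ≤ 5. For the lower bound: on |z|=r choose arg z so that -1z^5 is real positive; then |e^{-1z^5}| = e^{1r^5} while |e^{1z^4}| ≤ e^{1r^4} = o(e^{1r^5}). So |f| ≥ e^{1r^5}(1 − o(1)) and ρ ≥ 5. Hence ρ = max(4, 5) = 5.
Therefore ρ = 5.

Order ρ = 5.


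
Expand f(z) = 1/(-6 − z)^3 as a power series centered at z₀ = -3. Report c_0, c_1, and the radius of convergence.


Let w = z − z₀, so z = z₀ + w.
Then -6 − z = -6 − (z₀ + w) = (-6 − z₀) − w = -3 − w.
f(z) = 1/(-3 − w)^3 = (1/(-3)^3) · (1 − w/(-3))^{−3}.
By the binomial series (1−u)^{−3} = Σ_{n≥0} C(n+2, 2) u^n for |u|<1, with u = w/(-3):
  c_n = C(n+2, 2) / (-3)^(n+3).
  c_0 = 1/(-3)^3 = -1/27.
  c_1 = 3/(-3)^4 = 1/27.
The series is valid for |w/d| < 1, i.e. |z − z₀| < |d|.
Radius of convergence: R = |-6 − z₀| = |-3| = 3 (distance from z₀ to the singularity z = -6).

c_0 = -1/27, c_1 = 1/27; R = 3.


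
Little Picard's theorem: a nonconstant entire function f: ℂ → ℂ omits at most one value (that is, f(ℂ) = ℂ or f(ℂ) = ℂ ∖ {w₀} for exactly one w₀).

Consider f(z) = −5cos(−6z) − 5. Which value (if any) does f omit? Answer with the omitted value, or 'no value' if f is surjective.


Little Picard bounds the complement of f(ℂ) to at most one point.
cos is entire and surjective onto ℂ: for every w ∈ ℂ, cos(ζ) = w has a solution ζ ∈ ℂ (e.g., via the complex inverse arccos). With ζ = −6z this gives z = ζ/(-6). Then -5·cos(−6z) takes every value in -5·ℂ = ℂ, and adding -5 is a bijection of ℂ. So f is surjective and omits no value. (Note: only on the real line is cos bounded by [−1, 1].)

Omitted value: no value.


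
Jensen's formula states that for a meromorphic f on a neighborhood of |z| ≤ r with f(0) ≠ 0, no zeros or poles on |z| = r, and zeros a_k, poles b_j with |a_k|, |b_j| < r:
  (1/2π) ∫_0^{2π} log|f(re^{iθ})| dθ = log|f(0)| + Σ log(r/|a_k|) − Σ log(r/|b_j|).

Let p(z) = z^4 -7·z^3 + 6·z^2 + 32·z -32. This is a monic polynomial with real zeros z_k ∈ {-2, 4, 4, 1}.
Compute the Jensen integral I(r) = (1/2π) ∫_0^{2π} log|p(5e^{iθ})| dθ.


Zeros: -2, 1, 4, 4; r = 5.
Inside |z| < r: -2, 1, 4, 4. Outside (|z| ≥ r): ∅.
p(0) = -32, so log|p(0)| = log(32) = 3.4657.
Apply Jensen: I(r) = log|p(0)| + Σ_k log(r/|z_k|), summed over zeros inside |z| < r.
  log(r/|z_k|) for z_k = -2: log(5/2) = 0.9163
  log(r/|z_k|) for z_k = 4: log(5/4) = 0.2231
  log(r/|z_k|) for z_k = 4: log(5/4) = 0.2231
  log(r/|z_k|) for z_k = 1: log(5/1) = 1.6094
Sum over inside zeros: 2.9720.
I(r) = log|p(0)| + (inside sum) = 3.4657 + 2.9720 = 6.4378.
Closed form (all zeros inside, monic): I(r) = n·log(r) = 4·log(5) = 6.4378. ✓

I(r) ≈ 6.4378.


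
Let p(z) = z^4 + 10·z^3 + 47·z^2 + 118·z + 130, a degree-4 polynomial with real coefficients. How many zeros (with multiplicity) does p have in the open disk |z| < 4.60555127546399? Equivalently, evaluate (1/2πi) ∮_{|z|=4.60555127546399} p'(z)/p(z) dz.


The zeros of p are: (-3 + 1i), (-3 - 1i), (-2 + 3i), (-2 - 3i).
Their magnitudes are: 3.162, 3.162, 3.606, 3.606.
Zeros with |z| < R = 4.60555127546399: (-3 + 1i), (-3 - 1i), (-2 + 3i), (-2 - 3i).
Count = 4.
By the argument principle, (1/2πi) ∮_{|z|=R} p'(z)/p(z) dz equals exactly this count.

Number of zeros inside |z| < 4.60555127546399: 4.


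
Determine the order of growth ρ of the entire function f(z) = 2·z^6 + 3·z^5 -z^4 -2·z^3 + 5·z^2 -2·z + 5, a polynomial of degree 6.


|f(z)| ≤ Σ|c_k|·r^k = O(r^6) as r → ∞. Polynomial growth is O(e^{r^ε}) for every ε > 0 (since r^6/e^{r^ε} → 0), so ρ ≤ ε for all ε > 0, i.e. ρ = 0. Every nonconstant polynomial has order 0.
Therefore ρ = 0.

Order ρ = 0.


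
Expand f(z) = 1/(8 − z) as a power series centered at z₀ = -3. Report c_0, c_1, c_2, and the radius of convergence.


Let w = z − z₀, so z = z₀ + w.
Then 8 − z = 8 − (z₀ + w) = (8 − z₀) − w = 11 − w.
f(z) = 1/(11 − w) = (1/(11)) · 1/(1 − w/(11)) = Σ_{n≥0} w^n / (11)^(n+1).
So c_n = 1/(11)^(n+1):
  c_0 = 1/(11)^1 = 1/11.
  c_1 = 1/(11)^2 = 1/121.
  c_2 = 1/(11)^3 = 1/1331.
The series is valid for |w/d| < 1, i.e. |z − z₀| < |d|.
Radius of convergence: R = |8 − z₀| = |11| = 11 (distance from z₀ to the singularity z = 8).

c_0 = 1/11, c_1 = 1/121, c_2 = 1/1331; R = 11.


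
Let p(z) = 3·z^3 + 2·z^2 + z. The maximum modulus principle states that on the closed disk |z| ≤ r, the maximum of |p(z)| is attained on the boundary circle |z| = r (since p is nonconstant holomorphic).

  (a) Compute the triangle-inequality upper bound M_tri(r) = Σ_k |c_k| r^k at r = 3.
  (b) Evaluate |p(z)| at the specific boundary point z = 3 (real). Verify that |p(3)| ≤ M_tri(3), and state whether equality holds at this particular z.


Coefficients: c_0 = 0, c_1 = 1, c_2 = 2, c_3 = 3. Radius r = 3.
Part (a). Triangle bound: M_tri(r) = Σ_k |c_k| r^k
  = |0|·3^0 + |1|·3^1 + |2|·3^2 + |3|·3^3
  = 0 + 3 + 18 + 81 = 102.
This bounds M(r) := max_{|z|=r} |p(z)| from above; equality holds iff all terms c_k z^k can be made to align in phase at a single z on |z|=r.
Part (b). At z = 3 (real, on the circle |z| = r):
  p(3) = (0)·3^0 + (1)·3^1 + (2)·3^2 + (3)·3^3 = 102.
  |p(3)| = 102.
Since all nonzero coefficients share the same sign, |p(3)| = 102 = M_tri(3); the triangle bound is attained at z = 3, so in fact M(r) = 102.

M_tri(3) = 102; |p(3)| = 102; equality at z=3: yes.


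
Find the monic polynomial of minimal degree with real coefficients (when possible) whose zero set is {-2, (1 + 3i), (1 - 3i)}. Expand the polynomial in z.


The polynomial is p(z) = ∏_{α ∈ S} (z − α), where S = {-2, (1 + 3i), (1 - 3i)}.
Expanding the product yields: p(z) = z^3 + 6·z + 20.
Note conjugate pairs combine to real quadratics: (z − (1+3i))(z − (1−3i)) = z² − 2z + 10.
The resulting polynomial has degree 3 and real coefficients as required.

p(z) = z^3 + 6·z + 20.
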